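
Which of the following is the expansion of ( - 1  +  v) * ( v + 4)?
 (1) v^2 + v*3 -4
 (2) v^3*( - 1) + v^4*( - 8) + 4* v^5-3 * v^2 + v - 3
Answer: 1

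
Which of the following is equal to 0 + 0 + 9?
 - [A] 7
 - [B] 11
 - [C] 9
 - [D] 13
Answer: C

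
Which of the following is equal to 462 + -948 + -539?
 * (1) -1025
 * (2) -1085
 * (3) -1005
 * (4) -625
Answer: 1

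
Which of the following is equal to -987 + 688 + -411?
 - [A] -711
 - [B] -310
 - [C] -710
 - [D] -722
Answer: C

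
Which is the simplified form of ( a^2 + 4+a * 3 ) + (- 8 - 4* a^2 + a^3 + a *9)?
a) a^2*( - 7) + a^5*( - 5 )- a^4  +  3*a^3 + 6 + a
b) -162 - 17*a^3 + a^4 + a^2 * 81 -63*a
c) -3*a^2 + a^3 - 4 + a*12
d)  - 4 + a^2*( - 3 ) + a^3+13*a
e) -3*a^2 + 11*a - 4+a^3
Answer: c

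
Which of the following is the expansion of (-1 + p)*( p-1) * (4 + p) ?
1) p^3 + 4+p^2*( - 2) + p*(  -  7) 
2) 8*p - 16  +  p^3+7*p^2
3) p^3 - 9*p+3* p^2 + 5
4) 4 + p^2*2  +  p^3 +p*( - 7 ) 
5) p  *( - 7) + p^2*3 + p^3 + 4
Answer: 4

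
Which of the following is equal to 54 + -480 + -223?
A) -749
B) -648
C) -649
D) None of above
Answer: C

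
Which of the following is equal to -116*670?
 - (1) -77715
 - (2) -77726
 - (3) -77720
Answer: 3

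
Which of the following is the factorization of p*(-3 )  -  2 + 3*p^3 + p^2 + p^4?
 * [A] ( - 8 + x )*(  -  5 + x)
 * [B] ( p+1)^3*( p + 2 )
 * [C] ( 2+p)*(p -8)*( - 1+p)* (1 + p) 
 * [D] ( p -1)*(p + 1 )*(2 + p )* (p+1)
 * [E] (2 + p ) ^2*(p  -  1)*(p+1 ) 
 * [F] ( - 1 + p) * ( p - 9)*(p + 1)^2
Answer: D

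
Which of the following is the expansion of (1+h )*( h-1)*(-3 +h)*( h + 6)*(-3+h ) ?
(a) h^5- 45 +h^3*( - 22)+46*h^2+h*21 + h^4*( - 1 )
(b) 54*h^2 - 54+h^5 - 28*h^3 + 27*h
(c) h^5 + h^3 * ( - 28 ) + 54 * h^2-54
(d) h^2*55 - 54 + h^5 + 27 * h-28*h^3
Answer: b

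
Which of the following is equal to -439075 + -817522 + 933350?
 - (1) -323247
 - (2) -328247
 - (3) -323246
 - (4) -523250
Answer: 1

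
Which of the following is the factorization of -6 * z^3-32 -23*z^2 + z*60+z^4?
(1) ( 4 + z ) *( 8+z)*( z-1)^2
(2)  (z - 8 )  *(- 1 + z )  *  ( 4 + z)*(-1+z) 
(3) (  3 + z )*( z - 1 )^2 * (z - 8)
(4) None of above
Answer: 2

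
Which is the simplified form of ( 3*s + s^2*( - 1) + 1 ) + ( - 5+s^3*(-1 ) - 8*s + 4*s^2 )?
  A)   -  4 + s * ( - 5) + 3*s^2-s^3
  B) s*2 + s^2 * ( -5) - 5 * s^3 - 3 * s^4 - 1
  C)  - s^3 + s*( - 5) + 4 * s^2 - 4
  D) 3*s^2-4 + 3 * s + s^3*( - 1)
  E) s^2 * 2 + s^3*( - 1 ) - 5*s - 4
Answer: A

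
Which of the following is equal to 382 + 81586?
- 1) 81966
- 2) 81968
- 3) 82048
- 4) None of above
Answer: 2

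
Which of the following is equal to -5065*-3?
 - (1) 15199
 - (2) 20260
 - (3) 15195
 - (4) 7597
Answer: 3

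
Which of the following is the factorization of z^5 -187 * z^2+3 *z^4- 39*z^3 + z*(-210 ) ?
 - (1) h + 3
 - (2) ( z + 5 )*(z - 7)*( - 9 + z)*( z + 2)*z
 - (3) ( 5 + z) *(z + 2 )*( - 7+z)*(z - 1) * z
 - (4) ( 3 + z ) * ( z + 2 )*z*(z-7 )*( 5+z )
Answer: 4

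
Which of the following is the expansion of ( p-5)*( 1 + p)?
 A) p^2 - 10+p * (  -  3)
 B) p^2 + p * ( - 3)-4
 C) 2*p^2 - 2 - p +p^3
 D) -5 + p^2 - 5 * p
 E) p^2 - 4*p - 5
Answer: E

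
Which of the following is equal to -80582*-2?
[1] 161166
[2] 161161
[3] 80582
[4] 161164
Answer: 4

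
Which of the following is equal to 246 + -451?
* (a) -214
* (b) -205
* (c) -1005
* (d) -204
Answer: b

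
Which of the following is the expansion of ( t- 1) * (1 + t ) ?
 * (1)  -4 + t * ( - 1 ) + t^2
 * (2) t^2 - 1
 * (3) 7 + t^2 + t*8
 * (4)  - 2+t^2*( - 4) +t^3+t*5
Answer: 2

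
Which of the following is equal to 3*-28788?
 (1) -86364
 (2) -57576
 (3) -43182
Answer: 1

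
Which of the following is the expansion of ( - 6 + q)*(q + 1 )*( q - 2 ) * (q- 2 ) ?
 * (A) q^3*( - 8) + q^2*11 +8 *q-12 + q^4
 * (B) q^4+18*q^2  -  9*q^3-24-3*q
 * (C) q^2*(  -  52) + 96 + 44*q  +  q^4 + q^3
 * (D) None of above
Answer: D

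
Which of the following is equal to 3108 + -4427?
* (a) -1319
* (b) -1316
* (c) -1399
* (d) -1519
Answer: a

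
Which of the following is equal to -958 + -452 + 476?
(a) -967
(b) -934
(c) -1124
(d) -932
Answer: b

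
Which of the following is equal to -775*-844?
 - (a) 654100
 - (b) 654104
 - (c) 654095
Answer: a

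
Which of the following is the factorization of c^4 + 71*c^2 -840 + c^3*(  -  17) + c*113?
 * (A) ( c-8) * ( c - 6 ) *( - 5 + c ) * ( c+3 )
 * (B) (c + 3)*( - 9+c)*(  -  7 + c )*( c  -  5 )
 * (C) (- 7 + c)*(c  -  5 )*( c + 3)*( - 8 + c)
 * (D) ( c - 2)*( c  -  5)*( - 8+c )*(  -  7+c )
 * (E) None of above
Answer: C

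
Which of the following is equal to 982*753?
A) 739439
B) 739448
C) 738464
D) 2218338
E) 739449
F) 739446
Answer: F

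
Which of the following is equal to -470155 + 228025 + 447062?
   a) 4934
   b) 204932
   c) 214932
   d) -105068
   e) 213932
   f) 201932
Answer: b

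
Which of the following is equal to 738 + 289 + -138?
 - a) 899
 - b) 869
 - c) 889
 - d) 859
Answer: c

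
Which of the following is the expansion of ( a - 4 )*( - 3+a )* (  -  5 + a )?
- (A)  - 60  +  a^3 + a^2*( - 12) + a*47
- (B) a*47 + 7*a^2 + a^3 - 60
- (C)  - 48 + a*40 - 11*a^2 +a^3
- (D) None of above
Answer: A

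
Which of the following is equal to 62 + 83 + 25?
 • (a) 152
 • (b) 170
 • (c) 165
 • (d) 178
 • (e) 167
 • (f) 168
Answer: b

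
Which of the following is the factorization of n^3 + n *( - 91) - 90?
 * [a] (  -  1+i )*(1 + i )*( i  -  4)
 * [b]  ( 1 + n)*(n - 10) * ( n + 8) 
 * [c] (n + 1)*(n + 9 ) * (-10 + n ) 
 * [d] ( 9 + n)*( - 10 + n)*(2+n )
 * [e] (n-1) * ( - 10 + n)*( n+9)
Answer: c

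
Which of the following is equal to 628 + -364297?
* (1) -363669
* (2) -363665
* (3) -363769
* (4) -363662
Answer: 1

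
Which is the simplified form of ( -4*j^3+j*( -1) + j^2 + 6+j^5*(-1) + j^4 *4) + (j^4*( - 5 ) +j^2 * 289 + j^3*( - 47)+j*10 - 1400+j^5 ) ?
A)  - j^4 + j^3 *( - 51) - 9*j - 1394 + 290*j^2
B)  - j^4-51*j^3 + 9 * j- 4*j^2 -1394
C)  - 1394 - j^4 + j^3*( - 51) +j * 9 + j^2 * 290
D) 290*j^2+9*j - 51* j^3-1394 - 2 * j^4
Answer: C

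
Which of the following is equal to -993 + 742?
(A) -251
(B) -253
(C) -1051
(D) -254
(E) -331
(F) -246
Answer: A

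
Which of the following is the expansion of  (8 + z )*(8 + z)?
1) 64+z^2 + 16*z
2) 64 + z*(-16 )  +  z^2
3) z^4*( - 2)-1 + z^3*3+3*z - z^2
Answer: 1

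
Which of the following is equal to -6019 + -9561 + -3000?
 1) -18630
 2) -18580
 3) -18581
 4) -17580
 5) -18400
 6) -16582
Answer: 2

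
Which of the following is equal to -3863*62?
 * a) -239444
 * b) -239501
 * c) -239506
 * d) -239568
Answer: c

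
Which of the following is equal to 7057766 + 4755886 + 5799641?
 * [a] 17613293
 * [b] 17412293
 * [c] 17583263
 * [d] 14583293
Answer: a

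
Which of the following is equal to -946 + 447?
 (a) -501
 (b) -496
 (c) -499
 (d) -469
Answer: c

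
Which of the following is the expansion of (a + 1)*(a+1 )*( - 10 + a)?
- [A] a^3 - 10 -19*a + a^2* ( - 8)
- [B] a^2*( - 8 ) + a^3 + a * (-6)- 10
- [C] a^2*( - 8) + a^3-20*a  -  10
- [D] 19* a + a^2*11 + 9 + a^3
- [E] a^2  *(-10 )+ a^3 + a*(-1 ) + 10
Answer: A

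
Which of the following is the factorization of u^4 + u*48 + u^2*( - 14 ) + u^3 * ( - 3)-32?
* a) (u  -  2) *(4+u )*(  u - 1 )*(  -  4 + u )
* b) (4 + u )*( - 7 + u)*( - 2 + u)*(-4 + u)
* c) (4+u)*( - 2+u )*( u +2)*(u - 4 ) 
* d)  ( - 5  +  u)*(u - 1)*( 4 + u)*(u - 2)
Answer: a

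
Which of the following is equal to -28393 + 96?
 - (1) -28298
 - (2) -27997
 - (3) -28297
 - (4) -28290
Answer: 3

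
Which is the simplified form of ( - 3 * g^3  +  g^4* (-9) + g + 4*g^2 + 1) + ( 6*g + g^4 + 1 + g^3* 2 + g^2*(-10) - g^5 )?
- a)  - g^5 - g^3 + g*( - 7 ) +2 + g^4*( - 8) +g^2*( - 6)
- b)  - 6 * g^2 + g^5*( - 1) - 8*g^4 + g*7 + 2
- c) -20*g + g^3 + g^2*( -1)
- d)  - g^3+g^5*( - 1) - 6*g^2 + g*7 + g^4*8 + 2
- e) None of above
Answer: e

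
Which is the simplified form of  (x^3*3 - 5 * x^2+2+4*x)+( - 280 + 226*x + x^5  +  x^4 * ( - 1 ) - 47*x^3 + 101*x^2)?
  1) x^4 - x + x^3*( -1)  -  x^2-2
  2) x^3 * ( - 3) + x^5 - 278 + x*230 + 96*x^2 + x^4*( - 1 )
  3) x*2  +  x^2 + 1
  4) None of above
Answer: 4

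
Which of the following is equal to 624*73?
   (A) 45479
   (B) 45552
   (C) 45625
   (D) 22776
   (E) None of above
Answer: B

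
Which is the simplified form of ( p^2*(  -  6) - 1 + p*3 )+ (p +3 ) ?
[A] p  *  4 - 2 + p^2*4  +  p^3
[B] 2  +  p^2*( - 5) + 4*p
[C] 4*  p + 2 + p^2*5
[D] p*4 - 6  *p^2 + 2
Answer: D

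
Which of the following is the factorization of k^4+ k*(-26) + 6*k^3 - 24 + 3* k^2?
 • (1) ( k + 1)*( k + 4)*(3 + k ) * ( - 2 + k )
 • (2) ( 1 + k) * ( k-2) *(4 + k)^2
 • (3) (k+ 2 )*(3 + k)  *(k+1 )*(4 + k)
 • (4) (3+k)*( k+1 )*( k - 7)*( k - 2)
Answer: 1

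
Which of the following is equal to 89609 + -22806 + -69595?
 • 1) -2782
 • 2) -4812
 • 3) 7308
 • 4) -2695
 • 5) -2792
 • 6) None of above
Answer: 5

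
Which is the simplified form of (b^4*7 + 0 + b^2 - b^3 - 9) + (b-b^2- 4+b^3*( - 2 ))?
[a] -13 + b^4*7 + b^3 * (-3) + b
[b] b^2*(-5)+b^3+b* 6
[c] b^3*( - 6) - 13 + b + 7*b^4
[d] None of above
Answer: a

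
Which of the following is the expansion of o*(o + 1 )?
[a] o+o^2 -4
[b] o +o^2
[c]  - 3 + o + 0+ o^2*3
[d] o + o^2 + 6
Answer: b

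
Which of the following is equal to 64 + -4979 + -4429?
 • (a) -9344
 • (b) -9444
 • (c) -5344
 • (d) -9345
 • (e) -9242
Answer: a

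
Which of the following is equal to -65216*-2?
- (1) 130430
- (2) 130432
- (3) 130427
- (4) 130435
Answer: 2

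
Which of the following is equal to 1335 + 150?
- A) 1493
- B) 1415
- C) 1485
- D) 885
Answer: C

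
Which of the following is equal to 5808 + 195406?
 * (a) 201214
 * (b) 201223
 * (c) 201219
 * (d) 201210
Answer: a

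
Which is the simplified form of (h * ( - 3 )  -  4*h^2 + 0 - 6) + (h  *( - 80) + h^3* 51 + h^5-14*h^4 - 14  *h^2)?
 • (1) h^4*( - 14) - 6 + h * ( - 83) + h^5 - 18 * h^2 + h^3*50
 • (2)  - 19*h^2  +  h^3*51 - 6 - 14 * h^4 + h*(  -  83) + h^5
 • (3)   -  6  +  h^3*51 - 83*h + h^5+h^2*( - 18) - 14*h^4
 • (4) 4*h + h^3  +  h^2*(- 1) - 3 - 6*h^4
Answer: 3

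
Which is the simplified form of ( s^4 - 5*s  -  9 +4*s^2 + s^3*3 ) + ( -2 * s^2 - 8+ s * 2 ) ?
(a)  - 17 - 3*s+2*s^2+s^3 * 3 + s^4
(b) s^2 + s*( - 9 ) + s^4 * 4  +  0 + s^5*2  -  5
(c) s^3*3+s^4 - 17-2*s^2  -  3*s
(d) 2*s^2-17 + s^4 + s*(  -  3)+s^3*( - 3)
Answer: a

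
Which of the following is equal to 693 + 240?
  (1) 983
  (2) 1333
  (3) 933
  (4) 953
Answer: 3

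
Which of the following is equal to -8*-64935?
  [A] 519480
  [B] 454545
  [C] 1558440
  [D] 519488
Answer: A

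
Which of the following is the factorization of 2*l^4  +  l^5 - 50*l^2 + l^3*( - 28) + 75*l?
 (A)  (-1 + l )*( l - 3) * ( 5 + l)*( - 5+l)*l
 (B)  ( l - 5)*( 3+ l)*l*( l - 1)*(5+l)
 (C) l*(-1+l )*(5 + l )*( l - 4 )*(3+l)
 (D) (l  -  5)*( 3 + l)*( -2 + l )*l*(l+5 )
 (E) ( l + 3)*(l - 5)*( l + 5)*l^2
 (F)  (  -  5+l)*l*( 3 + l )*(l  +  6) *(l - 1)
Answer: B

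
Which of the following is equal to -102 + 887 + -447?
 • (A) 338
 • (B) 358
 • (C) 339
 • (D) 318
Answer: A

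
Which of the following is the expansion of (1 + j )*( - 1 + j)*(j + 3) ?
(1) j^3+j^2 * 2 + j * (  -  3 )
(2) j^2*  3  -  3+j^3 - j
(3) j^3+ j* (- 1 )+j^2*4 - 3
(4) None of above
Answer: 2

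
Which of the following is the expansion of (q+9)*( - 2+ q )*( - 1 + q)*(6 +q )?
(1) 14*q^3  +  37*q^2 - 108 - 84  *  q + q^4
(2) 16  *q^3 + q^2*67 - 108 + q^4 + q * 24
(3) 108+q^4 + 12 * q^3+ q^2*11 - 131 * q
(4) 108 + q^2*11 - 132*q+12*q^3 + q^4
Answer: 4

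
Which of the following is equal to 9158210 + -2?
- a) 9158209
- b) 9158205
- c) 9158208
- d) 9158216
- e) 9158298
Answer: c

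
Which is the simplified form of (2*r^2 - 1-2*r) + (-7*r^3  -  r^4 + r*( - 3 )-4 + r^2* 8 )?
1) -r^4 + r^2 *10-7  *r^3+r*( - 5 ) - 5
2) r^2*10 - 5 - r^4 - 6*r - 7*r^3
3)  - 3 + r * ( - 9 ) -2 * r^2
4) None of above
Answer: 1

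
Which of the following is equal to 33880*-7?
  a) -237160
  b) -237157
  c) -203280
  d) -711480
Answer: a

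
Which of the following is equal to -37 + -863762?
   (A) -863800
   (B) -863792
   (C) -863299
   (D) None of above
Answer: D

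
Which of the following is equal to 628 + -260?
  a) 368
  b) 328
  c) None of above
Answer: a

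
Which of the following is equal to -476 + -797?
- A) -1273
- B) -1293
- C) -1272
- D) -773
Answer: A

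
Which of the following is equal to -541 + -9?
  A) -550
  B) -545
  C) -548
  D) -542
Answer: A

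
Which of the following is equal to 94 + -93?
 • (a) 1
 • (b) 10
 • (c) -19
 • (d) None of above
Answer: a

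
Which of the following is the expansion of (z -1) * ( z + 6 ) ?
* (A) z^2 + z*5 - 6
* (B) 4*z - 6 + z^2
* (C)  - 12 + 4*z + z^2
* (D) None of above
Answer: A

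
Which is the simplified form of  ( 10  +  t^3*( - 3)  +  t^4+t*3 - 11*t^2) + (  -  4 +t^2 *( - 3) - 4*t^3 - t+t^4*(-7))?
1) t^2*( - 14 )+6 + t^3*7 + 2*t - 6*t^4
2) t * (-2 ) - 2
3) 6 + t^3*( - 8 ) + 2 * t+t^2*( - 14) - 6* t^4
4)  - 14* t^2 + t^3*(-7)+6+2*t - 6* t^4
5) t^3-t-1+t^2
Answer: 4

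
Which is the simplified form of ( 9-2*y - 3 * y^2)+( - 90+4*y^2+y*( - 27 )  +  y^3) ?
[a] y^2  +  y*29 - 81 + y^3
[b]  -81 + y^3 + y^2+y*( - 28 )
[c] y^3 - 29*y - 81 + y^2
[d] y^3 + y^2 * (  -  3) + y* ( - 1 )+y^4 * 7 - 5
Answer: c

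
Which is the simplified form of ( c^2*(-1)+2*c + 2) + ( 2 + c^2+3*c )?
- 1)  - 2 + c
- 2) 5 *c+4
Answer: 2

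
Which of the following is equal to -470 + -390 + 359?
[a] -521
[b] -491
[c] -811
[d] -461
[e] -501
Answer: e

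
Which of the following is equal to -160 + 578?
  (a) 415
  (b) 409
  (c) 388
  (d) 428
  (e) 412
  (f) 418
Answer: f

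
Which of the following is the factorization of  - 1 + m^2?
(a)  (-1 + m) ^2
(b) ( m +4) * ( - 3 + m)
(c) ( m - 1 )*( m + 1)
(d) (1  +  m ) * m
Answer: c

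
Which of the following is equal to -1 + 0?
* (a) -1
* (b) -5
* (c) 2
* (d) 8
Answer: a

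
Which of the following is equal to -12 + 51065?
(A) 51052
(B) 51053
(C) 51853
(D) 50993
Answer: B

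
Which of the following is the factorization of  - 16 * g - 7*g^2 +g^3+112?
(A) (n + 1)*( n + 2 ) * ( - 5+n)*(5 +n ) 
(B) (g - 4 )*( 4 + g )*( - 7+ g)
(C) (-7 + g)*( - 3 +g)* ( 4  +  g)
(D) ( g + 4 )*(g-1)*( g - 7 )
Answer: B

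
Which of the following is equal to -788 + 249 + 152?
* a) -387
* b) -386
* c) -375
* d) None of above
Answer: a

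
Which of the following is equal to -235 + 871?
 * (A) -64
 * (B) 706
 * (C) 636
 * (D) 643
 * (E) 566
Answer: C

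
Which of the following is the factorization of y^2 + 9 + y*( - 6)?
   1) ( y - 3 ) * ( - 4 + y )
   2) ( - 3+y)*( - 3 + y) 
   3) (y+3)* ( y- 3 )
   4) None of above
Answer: 2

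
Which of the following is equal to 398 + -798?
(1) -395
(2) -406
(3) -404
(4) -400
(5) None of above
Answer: 4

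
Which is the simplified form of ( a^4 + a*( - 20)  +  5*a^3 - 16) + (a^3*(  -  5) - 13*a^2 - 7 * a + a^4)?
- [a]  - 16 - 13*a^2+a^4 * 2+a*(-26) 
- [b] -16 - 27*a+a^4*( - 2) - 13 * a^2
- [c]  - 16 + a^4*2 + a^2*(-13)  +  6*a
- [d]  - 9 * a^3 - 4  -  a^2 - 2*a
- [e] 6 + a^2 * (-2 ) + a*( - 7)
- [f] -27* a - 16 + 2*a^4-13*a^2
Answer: f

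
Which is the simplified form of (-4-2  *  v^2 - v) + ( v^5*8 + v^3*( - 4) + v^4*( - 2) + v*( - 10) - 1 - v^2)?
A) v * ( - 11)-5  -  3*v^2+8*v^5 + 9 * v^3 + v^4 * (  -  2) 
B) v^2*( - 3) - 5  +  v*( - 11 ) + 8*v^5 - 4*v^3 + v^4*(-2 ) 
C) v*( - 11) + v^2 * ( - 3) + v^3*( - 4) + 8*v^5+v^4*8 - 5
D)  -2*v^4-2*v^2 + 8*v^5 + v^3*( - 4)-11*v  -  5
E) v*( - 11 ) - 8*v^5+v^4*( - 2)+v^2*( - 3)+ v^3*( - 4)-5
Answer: B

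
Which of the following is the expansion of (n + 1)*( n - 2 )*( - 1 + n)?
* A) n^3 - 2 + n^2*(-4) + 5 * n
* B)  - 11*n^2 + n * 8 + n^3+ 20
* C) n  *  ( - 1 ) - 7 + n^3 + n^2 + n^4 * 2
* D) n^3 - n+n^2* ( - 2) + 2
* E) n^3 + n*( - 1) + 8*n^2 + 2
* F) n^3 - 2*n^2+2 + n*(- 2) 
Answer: D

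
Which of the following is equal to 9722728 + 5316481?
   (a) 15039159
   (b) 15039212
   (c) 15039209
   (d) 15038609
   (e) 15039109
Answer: c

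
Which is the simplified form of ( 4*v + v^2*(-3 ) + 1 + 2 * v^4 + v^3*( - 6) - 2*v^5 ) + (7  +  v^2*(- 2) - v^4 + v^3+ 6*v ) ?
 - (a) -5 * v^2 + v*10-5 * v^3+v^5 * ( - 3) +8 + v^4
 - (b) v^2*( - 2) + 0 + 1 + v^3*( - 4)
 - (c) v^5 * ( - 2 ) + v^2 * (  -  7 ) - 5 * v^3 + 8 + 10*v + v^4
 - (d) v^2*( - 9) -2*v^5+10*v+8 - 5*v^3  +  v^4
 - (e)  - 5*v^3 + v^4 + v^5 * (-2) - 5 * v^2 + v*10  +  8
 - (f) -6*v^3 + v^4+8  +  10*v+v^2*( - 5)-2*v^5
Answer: e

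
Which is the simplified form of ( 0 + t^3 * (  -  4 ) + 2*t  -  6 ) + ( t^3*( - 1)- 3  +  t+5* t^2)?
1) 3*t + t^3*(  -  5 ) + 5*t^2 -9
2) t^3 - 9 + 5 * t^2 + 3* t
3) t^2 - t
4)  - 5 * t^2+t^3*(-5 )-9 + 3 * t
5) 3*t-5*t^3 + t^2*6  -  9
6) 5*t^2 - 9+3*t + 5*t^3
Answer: 1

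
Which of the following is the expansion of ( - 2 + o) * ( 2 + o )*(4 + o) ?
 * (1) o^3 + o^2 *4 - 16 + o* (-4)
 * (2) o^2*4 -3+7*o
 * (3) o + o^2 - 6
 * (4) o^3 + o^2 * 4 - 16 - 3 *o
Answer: 1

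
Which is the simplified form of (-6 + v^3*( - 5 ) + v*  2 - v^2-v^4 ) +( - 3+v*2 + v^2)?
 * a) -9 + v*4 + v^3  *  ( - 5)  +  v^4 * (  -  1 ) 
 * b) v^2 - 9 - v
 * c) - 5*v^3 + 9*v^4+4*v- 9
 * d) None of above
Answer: a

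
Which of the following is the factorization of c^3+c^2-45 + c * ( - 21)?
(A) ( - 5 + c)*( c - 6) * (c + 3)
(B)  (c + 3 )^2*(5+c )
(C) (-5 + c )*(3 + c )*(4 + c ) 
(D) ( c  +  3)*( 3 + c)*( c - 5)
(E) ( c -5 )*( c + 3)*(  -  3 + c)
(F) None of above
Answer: D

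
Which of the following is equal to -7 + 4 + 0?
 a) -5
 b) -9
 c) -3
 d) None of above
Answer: c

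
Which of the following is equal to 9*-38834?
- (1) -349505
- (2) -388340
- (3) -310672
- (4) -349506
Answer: 4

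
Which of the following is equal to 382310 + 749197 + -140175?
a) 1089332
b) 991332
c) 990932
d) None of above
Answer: b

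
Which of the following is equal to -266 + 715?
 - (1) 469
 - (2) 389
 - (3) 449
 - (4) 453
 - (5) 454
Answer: 3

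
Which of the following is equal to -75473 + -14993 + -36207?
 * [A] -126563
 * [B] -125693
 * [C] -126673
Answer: C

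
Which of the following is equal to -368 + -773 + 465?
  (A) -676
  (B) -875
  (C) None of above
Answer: A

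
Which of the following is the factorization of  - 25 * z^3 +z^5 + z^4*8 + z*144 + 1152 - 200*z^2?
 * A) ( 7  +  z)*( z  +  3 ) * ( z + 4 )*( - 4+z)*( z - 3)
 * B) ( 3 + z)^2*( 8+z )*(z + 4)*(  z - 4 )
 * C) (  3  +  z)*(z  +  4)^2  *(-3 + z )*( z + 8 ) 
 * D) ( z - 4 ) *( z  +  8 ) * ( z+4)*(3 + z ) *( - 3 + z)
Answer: D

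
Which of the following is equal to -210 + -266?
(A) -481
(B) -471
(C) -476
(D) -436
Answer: C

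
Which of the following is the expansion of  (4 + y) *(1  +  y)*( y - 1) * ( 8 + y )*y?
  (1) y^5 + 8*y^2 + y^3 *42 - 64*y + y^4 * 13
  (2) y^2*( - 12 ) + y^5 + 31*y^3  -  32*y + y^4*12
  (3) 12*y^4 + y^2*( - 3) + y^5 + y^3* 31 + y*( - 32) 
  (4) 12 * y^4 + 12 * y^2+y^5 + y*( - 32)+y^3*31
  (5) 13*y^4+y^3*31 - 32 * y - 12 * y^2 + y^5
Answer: 2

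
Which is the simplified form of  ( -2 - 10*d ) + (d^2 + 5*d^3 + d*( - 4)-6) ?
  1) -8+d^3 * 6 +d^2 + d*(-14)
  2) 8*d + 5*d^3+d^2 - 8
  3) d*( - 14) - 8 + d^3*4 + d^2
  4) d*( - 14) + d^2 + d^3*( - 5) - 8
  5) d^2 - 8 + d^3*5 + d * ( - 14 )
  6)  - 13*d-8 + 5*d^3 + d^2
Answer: 5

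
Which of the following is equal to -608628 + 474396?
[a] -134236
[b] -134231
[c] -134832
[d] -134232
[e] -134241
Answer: d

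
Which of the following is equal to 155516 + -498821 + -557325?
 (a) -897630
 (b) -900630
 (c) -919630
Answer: b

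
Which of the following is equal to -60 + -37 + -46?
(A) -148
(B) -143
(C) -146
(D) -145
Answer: B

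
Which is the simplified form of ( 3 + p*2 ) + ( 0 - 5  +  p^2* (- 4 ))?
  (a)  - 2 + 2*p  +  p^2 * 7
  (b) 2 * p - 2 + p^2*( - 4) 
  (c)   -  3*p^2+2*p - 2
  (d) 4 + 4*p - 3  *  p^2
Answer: b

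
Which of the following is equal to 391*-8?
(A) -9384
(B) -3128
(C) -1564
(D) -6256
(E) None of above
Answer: B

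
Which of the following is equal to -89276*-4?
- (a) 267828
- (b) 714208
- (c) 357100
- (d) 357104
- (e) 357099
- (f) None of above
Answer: d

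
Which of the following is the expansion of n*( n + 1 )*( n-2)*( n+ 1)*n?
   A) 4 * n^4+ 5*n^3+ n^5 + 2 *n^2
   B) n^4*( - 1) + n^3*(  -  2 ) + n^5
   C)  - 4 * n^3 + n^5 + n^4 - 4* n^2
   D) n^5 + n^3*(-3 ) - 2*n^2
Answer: D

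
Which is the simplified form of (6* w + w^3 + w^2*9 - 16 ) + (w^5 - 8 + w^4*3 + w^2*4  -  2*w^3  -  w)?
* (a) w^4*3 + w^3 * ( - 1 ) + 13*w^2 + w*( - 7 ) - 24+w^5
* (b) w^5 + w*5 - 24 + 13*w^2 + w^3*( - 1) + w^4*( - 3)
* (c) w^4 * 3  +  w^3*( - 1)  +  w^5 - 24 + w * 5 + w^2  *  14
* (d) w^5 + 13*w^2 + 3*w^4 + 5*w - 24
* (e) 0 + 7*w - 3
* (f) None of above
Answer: f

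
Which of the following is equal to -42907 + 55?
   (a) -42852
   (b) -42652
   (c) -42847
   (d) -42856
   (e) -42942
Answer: a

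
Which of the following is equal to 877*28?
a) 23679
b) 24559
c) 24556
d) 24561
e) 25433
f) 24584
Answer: c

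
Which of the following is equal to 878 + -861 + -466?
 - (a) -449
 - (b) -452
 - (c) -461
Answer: a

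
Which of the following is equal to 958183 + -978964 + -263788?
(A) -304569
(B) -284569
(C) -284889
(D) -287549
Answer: B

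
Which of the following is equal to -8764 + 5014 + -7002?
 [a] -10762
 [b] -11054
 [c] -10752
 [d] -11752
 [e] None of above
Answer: c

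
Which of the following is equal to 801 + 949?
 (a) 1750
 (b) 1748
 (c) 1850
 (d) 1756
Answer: a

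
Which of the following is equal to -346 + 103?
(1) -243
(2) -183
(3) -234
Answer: 1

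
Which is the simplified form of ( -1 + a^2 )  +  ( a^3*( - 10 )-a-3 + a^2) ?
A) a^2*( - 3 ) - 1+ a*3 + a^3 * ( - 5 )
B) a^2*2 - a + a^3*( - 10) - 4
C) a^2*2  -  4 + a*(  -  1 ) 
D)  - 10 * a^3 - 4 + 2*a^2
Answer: B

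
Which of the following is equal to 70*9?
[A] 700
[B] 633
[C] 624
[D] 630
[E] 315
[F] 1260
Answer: D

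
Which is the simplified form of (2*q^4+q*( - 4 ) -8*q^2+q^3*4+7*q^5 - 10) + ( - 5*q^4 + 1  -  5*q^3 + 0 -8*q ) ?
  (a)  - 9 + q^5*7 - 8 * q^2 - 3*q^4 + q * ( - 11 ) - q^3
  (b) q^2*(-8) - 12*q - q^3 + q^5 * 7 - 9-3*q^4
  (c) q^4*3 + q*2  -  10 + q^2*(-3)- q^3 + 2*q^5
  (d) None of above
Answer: b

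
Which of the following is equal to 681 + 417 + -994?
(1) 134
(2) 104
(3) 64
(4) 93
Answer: 2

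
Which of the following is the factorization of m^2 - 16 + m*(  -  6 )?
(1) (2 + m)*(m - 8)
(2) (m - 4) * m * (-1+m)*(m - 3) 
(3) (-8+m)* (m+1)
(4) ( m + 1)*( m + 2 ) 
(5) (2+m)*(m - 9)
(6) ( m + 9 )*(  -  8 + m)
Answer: 1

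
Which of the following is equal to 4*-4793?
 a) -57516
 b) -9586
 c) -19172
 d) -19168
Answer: c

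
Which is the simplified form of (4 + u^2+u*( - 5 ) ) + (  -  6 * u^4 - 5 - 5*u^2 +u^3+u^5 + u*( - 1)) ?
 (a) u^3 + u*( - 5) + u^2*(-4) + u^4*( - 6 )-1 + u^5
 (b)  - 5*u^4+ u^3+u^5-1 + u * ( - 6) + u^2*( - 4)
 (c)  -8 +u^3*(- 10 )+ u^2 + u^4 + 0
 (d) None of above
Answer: d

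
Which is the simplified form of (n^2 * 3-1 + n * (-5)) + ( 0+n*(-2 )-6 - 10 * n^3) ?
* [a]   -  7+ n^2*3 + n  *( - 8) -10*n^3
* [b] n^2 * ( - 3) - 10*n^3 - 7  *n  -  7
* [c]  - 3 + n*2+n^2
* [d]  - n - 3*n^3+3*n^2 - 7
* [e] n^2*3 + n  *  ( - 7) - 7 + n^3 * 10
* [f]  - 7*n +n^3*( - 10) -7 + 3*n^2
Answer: f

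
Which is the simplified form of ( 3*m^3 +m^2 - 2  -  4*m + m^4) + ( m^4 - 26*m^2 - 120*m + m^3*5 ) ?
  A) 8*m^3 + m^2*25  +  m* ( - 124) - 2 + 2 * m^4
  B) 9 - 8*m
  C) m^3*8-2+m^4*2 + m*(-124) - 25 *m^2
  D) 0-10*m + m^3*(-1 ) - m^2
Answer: C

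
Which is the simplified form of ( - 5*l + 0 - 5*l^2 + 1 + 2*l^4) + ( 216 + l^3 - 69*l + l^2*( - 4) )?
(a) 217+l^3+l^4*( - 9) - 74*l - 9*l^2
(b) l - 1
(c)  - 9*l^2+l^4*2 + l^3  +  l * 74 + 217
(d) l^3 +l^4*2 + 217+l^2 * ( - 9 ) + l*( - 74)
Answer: d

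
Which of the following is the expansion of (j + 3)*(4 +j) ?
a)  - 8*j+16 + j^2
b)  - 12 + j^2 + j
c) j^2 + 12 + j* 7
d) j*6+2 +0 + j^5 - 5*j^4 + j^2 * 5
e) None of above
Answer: c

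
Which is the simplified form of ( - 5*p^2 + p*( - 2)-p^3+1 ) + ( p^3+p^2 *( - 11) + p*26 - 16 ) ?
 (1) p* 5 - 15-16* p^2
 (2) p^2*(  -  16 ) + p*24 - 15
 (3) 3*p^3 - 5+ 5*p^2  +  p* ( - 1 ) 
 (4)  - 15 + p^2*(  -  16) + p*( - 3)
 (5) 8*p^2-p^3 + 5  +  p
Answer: 2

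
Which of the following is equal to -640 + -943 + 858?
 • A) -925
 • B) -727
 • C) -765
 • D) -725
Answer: D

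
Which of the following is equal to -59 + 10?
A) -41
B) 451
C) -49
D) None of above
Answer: C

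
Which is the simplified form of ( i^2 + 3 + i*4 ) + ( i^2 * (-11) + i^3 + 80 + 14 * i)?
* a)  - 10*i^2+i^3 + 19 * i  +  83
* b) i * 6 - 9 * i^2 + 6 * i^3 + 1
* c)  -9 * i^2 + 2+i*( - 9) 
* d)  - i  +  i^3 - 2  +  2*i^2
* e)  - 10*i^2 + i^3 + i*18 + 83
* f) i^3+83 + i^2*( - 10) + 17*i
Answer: e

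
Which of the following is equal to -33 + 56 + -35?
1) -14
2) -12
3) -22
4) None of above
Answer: 2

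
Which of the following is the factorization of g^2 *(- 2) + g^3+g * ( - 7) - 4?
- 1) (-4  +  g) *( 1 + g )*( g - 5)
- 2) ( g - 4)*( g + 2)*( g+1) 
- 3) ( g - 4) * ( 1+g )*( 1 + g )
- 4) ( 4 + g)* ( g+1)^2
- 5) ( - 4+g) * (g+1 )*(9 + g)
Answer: 3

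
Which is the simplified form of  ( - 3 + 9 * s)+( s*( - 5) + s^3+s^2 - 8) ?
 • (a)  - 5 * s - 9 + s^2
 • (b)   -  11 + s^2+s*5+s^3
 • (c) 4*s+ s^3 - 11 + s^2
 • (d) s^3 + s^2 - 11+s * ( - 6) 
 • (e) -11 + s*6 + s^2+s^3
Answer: c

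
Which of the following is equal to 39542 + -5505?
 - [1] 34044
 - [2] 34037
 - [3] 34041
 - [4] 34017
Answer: 2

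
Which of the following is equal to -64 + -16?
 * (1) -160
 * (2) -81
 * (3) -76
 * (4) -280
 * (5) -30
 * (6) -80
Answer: 6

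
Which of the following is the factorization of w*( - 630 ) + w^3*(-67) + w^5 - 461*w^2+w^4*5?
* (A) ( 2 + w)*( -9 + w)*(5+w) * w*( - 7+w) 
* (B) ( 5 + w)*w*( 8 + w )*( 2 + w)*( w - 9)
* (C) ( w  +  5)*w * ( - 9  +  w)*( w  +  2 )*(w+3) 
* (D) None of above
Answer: D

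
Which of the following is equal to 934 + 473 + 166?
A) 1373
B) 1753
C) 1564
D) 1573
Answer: D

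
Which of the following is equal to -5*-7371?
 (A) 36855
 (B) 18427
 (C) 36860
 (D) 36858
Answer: A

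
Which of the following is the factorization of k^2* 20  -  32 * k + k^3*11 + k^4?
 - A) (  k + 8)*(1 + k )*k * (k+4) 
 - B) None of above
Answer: B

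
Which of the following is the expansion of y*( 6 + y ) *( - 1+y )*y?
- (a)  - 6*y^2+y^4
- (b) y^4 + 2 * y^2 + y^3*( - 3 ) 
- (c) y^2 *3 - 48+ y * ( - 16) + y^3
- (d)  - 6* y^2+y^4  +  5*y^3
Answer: d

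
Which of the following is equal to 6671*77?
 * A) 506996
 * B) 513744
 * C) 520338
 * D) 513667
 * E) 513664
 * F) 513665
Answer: D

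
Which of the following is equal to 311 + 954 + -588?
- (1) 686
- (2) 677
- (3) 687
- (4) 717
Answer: 2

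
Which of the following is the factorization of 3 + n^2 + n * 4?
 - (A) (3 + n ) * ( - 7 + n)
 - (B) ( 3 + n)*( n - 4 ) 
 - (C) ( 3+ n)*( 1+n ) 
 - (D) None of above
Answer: C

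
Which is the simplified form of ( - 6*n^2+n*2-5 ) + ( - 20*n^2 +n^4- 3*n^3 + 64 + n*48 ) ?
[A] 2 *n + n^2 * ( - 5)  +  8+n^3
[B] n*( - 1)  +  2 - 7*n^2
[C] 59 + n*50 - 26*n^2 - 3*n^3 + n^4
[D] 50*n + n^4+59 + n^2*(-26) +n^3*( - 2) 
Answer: C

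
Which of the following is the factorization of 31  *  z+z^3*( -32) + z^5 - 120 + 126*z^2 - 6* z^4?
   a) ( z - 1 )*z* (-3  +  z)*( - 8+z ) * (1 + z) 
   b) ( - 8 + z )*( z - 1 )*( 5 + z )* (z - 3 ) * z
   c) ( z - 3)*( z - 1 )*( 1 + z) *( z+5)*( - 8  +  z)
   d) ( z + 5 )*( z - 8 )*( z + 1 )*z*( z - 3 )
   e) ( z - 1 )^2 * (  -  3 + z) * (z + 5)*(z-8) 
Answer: c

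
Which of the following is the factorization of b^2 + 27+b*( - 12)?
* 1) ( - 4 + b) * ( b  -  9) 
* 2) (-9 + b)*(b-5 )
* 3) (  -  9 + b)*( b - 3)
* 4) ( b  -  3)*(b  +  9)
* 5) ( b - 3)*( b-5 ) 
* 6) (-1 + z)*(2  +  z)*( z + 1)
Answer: 3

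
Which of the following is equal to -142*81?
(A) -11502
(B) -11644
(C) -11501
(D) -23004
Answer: A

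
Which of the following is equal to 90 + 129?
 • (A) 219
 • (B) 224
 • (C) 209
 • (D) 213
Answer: A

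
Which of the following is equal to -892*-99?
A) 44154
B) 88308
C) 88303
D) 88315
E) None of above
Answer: B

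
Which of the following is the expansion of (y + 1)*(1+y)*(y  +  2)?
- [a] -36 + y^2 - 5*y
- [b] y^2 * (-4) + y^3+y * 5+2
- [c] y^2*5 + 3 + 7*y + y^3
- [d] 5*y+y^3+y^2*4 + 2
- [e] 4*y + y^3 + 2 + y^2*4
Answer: d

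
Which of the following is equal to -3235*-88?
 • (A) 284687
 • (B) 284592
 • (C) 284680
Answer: C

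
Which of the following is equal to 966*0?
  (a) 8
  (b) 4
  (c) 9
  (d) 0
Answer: d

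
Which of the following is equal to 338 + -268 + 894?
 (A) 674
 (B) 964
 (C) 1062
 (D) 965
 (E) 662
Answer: B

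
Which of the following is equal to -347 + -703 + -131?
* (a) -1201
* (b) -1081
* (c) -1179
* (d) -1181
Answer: d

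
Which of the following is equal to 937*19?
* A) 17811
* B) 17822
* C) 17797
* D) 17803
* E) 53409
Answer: D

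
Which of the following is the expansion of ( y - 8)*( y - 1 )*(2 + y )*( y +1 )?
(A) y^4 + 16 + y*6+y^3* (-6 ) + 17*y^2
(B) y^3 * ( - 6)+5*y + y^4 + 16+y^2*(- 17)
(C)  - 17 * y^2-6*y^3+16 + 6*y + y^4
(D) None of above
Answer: C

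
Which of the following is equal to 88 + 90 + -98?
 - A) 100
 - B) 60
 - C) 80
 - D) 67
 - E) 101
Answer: C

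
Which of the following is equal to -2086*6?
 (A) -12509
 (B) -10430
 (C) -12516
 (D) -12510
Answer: C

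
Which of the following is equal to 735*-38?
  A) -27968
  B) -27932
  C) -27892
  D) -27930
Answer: D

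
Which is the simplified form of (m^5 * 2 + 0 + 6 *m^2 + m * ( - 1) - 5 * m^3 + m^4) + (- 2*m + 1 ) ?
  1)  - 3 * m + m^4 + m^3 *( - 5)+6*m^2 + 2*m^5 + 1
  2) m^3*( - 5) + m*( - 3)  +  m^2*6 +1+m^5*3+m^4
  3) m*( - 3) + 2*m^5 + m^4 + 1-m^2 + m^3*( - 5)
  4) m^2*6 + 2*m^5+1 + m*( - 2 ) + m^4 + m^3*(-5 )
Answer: 1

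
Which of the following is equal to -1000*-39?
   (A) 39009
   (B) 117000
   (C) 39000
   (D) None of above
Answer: C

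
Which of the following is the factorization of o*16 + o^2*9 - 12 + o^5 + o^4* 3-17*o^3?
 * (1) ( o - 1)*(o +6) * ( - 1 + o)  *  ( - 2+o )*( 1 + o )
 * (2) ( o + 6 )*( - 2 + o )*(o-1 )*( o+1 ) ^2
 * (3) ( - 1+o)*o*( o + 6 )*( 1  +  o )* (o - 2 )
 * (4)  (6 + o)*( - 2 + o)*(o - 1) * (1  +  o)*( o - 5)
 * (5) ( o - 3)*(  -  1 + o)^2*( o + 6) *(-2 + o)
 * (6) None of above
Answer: 1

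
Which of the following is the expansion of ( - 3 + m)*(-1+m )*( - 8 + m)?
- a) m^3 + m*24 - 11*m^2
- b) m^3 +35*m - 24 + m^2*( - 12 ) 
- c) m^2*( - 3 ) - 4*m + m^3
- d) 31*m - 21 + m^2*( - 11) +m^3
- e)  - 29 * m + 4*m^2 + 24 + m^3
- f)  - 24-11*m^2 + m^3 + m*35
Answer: b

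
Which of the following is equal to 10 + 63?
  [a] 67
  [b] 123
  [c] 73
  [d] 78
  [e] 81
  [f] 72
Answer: c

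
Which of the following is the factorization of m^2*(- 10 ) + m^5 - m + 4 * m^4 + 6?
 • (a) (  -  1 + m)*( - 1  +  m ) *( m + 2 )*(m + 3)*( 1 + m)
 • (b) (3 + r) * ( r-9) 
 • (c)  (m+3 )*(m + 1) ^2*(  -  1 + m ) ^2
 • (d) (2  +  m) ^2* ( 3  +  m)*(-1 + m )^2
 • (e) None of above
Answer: a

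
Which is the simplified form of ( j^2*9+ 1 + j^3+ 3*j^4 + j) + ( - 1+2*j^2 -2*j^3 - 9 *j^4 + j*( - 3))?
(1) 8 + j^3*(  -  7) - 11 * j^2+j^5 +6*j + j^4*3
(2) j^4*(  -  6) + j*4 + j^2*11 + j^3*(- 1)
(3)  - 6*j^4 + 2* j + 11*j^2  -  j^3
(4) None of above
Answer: 4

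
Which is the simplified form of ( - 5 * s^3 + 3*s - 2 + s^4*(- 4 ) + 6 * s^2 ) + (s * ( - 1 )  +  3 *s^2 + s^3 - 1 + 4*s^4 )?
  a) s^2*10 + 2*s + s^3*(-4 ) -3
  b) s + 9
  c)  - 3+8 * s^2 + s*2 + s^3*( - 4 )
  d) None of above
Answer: d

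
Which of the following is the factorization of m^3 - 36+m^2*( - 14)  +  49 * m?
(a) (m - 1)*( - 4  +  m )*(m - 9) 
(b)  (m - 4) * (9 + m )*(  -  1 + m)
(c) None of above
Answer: a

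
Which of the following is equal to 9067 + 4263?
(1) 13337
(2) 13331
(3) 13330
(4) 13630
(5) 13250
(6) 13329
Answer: 3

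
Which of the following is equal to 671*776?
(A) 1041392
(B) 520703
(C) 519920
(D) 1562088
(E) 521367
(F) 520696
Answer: F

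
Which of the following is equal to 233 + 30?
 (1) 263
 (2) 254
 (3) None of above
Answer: 1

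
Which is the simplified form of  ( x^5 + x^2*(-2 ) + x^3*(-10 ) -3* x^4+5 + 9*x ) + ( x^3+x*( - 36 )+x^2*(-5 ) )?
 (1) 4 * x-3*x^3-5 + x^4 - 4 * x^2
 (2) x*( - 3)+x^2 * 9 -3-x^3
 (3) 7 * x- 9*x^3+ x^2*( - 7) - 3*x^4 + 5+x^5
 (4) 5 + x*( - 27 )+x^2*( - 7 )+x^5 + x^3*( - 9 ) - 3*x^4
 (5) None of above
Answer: 4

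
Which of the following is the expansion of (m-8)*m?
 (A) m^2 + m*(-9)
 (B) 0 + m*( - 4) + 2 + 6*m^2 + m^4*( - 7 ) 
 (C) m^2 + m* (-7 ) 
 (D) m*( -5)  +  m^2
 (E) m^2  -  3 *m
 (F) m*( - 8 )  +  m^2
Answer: F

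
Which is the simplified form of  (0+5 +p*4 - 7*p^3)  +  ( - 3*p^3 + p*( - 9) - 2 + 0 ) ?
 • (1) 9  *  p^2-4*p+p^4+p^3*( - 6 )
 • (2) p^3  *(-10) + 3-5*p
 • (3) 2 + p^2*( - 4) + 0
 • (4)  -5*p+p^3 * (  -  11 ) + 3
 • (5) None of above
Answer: 2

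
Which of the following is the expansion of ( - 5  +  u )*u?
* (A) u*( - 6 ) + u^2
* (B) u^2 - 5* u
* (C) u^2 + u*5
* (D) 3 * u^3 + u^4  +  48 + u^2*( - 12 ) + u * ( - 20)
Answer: B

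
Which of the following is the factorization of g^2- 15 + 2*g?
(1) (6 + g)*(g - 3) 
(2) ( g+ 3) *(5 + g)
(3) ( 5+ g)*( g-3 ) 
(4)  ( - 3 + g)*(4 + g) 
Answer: 3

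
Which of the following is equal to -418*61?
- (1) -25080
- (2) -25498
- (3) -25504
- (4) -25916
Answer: 2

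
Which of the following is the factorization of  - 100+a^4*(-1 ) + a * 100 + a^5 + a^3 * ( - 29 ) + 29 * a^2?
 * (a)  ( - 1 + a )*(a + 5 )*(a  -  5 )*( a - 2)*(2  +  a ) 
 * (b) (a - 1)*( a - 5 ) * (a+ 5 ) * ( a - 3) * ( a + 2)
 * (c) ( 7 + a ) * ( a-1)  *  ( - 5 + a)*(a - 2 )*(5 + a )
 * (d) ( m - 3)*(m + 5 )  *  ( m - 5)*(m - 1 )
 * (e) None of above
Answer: a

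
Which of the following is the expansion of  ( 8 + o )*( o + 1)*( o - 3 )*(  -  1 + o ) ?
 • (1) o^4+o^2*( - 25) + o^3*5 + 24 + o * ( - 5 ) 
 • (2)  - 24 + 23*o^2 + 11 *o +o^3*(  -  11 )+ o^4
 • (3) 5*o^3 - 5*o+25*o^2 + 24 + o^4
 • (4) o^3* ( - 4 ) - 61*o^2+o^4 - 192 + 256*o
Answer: 1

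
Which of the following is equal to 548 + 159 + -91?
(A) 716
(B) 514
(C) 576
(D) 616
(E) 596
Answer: D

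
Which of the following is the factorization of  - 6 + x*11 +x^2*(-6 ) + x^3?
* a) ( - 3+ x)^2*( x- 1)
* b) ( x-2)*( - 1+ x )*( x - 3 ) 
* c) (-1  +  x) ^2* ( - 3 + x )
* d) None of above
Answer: b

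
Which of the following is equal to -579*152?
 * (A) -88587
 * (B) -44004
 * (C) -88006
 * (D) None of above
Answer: D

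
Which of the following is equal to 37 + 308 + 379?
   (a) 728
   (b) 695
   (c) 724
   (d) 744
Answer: c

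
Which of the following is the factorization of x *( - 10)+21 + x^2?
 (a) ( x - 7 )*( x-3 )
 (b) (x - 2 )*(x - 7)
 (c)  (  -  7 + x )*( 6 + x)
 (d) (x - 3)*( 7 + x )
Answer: a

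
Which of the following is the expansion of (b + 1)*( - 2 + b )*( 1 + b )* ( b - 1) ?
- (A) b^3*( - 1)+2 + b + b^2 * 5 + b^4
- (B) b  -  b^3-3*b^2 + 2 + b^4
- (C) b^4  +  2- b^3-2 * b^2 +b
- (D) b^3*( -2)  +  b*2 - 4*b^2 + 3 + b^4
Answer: B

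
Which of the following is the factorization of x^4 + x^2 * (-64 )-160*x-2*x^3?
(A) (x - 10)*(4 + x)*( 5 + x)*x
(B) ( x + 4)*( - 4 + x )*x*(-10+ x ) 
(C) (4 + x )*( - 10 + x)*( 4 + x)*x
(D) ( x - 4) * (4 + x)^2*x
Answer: C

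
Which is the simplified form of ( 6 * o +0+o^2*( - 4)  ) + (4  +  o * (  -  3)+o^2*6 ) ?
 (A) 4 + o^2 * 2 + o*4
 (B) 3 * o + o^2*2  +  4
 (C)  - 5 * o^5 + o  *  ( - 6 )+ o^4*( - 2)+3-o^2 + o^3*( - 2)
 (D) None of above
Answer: B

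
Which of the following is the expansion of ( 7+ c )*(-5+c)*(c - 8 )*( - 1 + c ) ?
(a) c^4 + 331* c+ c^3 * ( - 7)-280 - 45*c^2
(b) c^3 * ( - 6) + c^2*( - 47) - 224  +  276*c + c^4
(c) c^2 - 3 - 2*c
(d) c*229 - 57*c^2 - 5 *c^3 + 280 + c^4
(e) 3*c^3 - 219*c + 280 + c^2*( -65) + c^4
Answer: a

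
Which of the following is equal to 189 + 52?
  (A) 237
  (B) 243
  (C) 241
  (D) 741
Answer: C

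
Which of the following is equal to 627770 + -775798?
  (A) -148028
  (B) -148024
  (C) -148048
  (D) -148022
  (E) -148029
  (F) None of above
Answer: A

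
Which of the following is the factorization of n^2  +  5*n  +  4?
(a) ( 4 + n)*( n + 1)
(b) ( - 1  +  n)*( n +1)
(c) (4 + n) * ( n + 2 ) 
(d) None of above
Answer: a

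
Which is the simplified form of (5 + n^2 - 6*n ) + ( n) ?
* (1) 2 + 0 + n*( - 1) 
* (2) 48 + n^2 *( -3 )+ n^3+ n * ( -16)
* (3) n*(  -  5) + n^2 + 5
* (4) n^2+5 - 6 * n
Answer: 3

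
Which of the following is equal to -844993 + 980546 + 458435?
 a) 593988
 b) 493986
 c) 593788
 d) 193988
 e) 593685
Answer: a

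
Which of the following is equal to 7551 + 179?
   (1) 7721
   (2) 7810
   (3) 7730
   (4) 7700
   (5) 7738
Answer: 3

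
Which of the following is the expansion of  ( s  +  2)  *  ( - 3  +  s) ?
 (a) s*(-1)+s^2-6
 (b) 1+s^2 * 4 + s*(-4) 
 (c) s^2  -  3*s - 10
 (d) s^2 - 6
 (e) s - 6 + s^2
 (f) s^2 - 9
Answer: a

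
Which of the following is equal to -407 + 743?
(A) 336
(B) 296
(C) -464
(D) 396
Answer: A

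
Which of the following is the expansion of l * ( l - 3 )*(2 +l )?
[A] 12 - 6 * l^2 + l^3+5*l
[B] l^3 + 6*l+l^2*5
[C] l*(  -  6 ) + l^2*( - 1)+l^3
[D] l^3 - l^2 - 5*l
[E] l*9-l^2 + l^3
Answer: C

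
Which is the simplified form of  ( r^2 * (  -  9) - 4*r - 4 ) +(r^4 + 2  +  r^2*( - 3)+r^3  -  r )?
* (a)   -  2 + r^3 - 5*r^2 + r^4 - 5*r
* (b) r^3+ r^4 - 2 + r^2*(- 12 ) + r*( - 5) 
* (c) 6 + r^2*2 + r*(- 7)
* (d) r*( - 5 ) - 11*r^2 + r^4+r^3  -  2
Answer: b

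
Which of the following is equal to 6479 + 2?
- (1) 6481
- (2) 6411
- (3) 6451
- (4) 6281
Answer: 1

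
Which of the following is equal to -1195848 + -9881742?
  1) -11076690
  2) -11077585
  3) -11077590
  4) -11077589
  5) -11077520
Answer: 3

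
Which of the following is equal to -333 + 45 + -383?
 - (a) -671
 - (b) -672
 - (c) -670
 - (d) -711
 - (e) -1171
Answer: a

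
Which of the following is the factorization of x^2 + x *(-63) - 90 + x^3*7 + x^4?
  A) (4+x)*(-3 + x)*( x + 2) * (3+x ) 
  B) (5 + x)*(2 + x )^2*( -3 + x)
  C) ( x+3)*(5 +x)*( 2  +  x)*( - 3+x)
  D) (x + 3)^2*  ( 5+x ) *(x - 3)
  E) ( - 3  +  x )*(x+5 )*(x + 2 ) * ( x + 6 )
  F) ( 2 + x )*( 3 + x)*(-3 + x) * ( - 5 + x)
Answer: C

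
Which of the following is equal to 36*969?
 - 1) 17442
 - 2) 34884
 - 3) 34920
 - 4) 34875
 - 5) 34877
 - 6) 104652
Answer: 2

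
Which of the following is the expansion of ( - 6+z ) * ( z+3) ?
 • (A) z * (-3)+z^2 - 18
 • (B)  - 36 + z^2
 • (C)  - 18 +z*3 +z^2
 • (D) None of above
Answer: A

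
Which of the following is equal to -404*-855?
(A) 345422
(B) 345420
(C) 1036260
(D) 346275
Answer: B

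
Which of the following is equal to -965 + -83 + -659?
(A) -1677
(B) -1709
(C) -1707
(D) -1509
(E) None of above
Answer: C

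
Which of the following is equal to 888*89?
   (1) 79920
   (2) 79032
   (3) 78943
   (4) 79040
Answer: 2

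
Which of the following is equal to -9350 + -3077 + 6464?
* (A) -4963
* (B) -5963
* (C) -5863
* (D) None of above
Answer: B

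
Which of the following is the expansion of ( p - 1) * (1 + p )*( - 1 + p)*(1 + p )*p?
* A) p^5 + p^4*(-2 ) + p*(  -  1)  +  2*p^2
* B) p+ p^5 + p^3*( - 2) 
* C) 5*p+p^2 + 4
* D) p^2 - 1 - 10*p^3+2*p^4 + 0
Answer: B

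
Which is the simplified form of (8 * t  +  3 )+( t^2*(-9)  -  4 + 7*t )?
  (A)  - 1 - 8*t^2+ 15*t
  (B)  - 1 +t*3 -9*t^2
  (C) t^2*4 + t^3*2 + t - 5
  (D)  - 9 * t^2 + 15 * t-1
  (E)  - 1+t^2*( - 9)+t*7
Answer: D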